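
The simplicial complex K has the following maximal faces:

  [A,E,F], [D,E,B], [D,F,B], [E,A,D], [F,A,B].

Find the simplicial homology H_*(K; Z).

H_0 ≅ Z,  H_1 ≅ Z,  H_2 = 0.

Order the vertices as A < B < D < E < F. Listing each simplex with vertices in this order, K has dimension 2 with simplices:

  0-simplices (5): A, B, D, E, F
  1-simplices (10): AB, AD, AE, AF, BD, BE, BF, DE, DF, EF
  2-simplices (5): ABF, ADE, AEF, BDE, BDF

giving chain groups C_0 ≅ Z^5, C_1 ≅ Z^10, C_2 ≅ Z^5.

∂_1: C_1 → C_0 maps an edge to its endpoints' difference, ∂[p,q] = q − p.
This gives a 5×10 integer matrix of rank 4; reducing to Smith normal form yields diagonal entries (1,1,1,1).

∂_2: C_2 → C_1 maps a triangle to the signed sum of its edges. For instance
  ∂AEF = EF − AF + AE,
  ∂ABF = BF − AF + AB.
The resulting 10×5 matrix has rank 5, and its Smith normal form has invariant factors (1,1,1,1,1).

Computing H_k = (kernel of ∂_k) / (image of ∂_{k+1}):

  H_0: rank C_0 − rank ∂_1 = 5 − 4 = 1, and the invariant factors of ∂_1 are all 1, so H_0 = Z.
  H_1: rank ker ∂_1 − rank ∂_2 = (10 − 4) − 5 = 1, and the invariant factors of ∂_2 are all 1, so H_1 = Z.
  H_2: rank ker ∂_2 − rank ∂_3 = (5 − 5) − 0 = 0, and there is no ∂_3, so H_2 = 0.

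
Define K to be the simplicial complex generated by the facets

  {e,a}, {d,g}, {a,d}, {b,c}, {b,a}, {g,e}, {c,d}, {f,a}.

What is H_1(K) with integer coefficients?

H_1 = Z^2.

We work with the vertex ordering a < b < c < d < e < f < g. The simplices of K, each written with vertices in increasing order, are:

  0-simplices (7): a, b, c, d, e, f, g
  1-simplices (8): ab, ad, ae, af, bc, cd, dg, eg

so the chain groups are C_0 ≅ Z^7, C_1 ≅ Z^8.

The boundary map ∂_1: C_1 → C_0 maps an edge to its endpoints' difference, ∂[p,q] = q − p.
The resulting 7×8 matrix has rank 6, and its Smith normal form has invariant factors (1,1,1,1,1,1).

Computing H_k = (kernel of ∂_k) / (image of ∂_{k+1}):

  H_1: rank ker ∂_1 − rank ∂_2 = (8 − 6) − 0 = 2, and there is no ∂_2, so H_1 ≅ Z^2.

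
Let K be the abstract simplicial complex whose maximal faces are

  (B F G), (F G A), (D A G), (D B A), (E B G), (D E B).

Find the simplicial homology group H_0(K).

H_0 = Z.

Take the total order A < B < D < E < F < G on the vertex set. Then K (dimension 2) consists of the simplices:

  0-simplices (6): A, B, D, E, F, G
  1-simplices (12): AB, AD, AF, AG, BD, BE, BF, BG, DE, DG, EG, FG
  2-simplices (6): ABD, ADG, AFG, BDE, BEG, BFG

so the chain groups are C_0 ≅ Z^6, C_1 ≅ Z^12, C_2 ≅ Z^6.

The boundary map ∂_1: C_1 → C_0 sends each edge [p,q] (with p < q) to q − p. For instance
  ∂BD = D − B.
The 6×12 boundary matrix has rank 5 and Smith normal form diag(1,1,1,1,1).

The boundary map ∂_2: C_2 → C_1 maps a triangle to the signed sum of its edges. For instance
  ∂ABD = BD − AD + AB,
  ∂ADG = DG − AG + AD.
The 12×6 boundary matrix has rank 6 and Smith normal form diag(1,1,1,1,1,1).

Now H_k = ker ∂_k / im ∂_{k+1}, so:

  H_0: rank C_0 − rank ∂_1 = 6 − 5 = 1, and the invariant factors of ∂_1 are all 1, so H_0 = Z.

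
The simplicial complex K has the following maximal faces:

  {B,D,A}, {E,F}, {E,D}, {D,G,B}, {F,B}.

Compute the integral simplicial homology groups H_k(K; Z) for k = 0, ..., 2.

H_0 = Z,  H_1 = Z,  H_2 = 0.

We work with the vertex ordering A < B < D < E < F < G. The simplices of K, each written with vertices in increasing order, are:

  0-simplices (6): A, B, D, E, F, G
  1-simplices (8): AB, AD, BD, BF, BG, DE, DG, EF
  2-simplices (2): ABD, BDG

Hence C_0 ≅ Z^6, C_1 ≅ Z^8, C_2 ≅ Z^2.

∂_1: C_1 → C_0 maps an edge to its endpoints' difference, ∂[p,q] = q − p.
The 6×8 boundary matrix has rank 5 and Smith normal form diag(1,1,1,1,1).

∂_2: C_2 → C_1 maps a triangle to the signed sum of its edges. For instance
  ∂BDG = DG − BG + BD,
  ∂ABD = BD − AD + AB.
The resulting 8×2 matrix has rank 2, and its Smith normal form has invariant factors (1,1).

From H_k ≅ ker(∂_k) / im(∂_{k+1}) we obtain:

  H_0: rank C_0 − rank ∂_1 = 6 − 5 = 1, and the invariant factors of ∂_1 are all 1, so H_0 = Z.
  H_1: rank ker ∂_1 − rank ∂_2 = (8 − 5) − 2 = 1, and the invariant factors of ∂_2 are all 1, so H_1 = Z.
  H_2: rank ker ∂_2 − rank ∂_3 = (2 − 2) − 0 = 0, and there is no ∂_3, so H_2 = 0.

As a check, the Euler characteristic is 6 − 8 + 2 = 0, which agrees with 1 − 1 + 0 = 0.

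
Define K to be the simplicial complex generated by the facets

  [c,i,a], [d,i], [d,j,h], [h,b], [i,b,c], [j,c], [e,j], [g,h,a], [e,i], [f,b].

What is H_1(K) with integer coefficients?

H_1 ≅ Z^4.

Take the total order a < b < c < d < e < f < g < h < i < j on the vertex set. Then K (dimension 2) consists of the simplices:

  0-simplices (10): a, b, c, d, e, f, g, h, i, j
  1-simplices (17): ac, ag, ah, ai, bc, bf, bh, bi, ci, cj, dh, di, dj, ei, ej, gh, hj
  2-simplices (4): aci, agh, bci, dhj

Hence C_0 ≅ Z^10, C_1 ≅ Z^17, C_2 ≅ Z^4.

The boundary map ∂_1: C_1 → C_0 maps an edge to its endpoints' difference, ∂[p,q] = q − p.
The resulting 10×17 matrix has rank 9, and its Smith normal form has invariant factors (1,1,1,1,1,1,1,1,1).

∂_2: C_2 → C_1 sends each 2-simplex [p,q,r] to [q,r] − [p,r] + [p,q]. For instance
  ∂bci = ci − bi + bc,
  ∂dhj = hj − dj + dh.
This gives a 17×4 integer matrix of rank 4; reducing to Smith normal form yields diagonal entries (1,1,1,1).

Now H_k = ker ∂_k / im ∂_{k+1}, so:

  H_1: rank ker ∂_1 − rank ∂_2 = (17 − 9) − 4 = 4, and the invariant factors of ∂_2 are all 1, so H_1 = Z^4.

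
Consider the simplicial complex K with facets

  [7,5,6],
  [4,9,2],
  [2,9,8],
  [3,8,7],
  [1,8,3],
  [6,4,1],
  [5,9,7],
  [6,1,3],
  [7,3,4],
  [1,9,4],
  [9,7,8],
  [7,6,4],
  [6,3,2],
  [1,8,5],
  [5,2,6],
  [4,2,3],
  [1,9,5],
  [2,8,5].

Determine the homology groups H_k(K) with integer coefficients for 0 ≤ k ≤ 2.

H_0 ≅ Z,  H_1 ≅ Z ⊕ Z/2Z,  H_2 = 0.

We work with the vertex ordering 1 < 2 < 3 < 4 < 5 < 6 < 7 < 8 < 9. The simplices of K, each written with vertices in increasing order, are:

  0-simplices (9): [1], [2], [3], [4], [5], [6], [7], [8], [9]
  1-simplices (27): (27 of them)
  2-simplices (18): [1,3,6], [1,3,8], [1,4,6], [1,4,9], [1,5,8], [1,5,9], [2,3,4], [2,3,6], [2,4,9], [2,5,6], [2,5,8], [2,8,9], [3,4,7], [3,7,8], [4,6,7], [5,6,7], [5,7,9], [7,8,9]

Hence C_0 ≅ Z^9, C_1 ≅ Z^27, C_2 ≅ Z^18.

The boundary map ∂_1: C_1 → C_0 maps an edge to its endpoints' difference, ∂[p,q] = q − p. For instance
  ∂[5,7] = [7] − [5].
This gives a 9×27 integer matrix of rank 8; reducing to Smith normal form yields diagonal entries (1,1,1,1,1,1,1,1).

The boundary map ∂_2: C_2 → C_1 maps a triangle to the signed sum of its edges. For instance
  ∂[1,3,6] = [3,6] − [1,6] + [1,3],
  ∂[4,6,7] = [6,7] − [4,7] + [4,6].
This gives a 27×18 integer matrix of rank 18; reducing to Smith normal form yields diagonal entries (1,1,1,1,1,1,1,1,1,1,1,1,1,1,1,1,1,2).

Now H_k = ker ∂_k / im ∂_{k+1}, so:

  H_0: rank C_0 − rank ∂_1 = 9 − 8 = 1, and the invariant factors of ∂_1 are all 1, so H_0 ≅ Z.
  H_1: rank ker ∂_1 − rank ∂_2 = (27 − 8) − 18 = 1, and ∂_2 has invariant factor 2 > 1, so H_1 ≅ Z ⊕ Z/2Z.
  H_2: rank ker ∂_2 − rank ∂_3 = (18 − 18) − 0 = 0, and there is no ∂_3, so H_2 ≅ 0.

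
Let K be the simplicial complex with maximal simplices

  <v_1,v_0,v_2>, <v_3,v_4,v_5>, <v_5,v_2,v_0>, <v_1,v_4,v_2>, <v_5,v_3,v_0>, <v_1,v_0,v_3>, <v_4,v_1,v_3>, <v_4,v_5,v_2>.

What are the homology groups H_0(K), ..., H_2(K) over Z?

Order the vertices as v_0 < v_1 < v_2 < v_3 < v_4 < v_5. Listing each simplex with vertices in this order, K has dimension 2 with simplices:

  0-simplices (6): [v_0], [v_1], [v_2], [v_3], [v_4], [v_5]
  1-simplices (12): [v_0,v_1], [v_0,v_2], [v_0,v_3], [v_0,v_5], [v_1,v_2], [v_1,v_3], [v_1,v_4], [v_2,v_4], [v_2,v_5], [v_3,v_4], [v_3,v_5], [v_4,v_5]
  2-simplices (8): [v_0,v_1,v_2], [v_0,v_1,v_3], [v_0,v_2,v_5], [v_0,v_3,v_5], [v_1,v_2,v_4], [v_1,v_3,v_4], [v_2,v_4,v_5], [v_3,v_4,v_5]

giving chain groups C_0 ≅ Z^6, C_1 ≅ Z^12, C_2 ≅ Z^8.

Boundary ∂_1: C_1 → C_0 sends each edge [p,q] (with p < q) to q − p. For instance
  ∂[v_0,v_2] = [v_2] − [v_0].
The resulting 6×12 matrix has rank 5, and its Smith normal form has invariant factors (1,1,1,1,1).

∂_2: C_2 → C_1 maps a triangle to the signed sum of its edges. For instance
  ∂[v_2,v_4,v_5] = [v_4,v_5] − [v_2,v_5] + [v_2,v_4],
  ∂[v_0,v_2,v_5] = [v_2,v_5] − [v_0,v_5] + [v_0,v_2].
The 12×8 boundary matrix has rank 7 and Smith normal form diag(1,1,1,1,1,1,1).

Now H_k = ker ∂_k / im ∂_{k+1}, so:

  H_0: rank C_0 − rank ∂_1 = 6 − 5 = 1, and the invariant factors of ∂_1 are all 1, so H_0 = Z.
  H_1: rank ker ∂_1 − rank ∂_2 = (12 − 5) − 7 = 0, and the invariant factors of ∂_2 are all 1, so H_1 = 0.
  H_2: rank ker ∂_2 − rank ∂_3 = (8 − 7) − 0 = 1, and there is no ∂_3, so H_2 = Z.

As a check, the Euler characteristic is 6 − 12 + 8 = 2, which agrees with 1 − 0 + 1 = 2.

H_0 = Z,  H_1 = 0,  H_2 = Z.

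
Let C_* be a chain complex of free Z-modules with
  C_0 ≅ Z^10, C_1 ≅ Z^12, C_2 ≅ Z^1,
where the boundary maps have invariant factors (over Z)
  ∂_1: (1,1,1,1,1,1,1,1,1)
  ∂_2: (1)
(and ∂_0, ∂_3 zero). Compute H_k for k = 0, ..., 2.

H_0: b_0 = 10 − 0 − 9 = 1; torsion from ∂_1 factors > 1: none. So H_0 ≅ Z.
H_1: b_1 = 12 − 9 − 1 = 2; torsion from ∂_2 factors > 1: none. So H_1 ≅ Z^2.
H_2: b_2 = 1 − 1 − 0 = 0; torsion from ∂_3 factors > 1: none. So H_2 ≅ 0.

H_0 ≅ Z,  H_1 ≅ Z^2,  H_2 = 0.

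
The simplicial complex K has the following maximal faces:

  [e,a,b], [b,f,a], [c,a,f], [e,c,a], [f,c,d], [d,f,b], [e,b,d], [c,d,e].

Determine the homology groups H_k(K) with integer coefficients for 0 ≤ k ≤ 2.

H_0 ≅ Z,  H_1 = 0,  H_2 ≅ Z.

Order the vertices as a < b < c < d < e < f. Listing each simplex with vertices in this order, K has dimension 2 with simplices:

  0-simplices (6): a, b, c, d, e, f
  1-simplices (12): ab, ac, ae, af, bd, be, bf, cd, ce, cf, de, df
  2-simplices (8): abe, abf, ace, acf, bde, bdf, cde, cdf

giving chain groups C_0 ≅ Z^6, C_1 ≅ Z^12, C_2 ≅ Z^8.

The boundary map ∂_1: C_1 → C_0 sends each edge [p,q] (with p < q) to q − p. For instance
  ∂cf = f − c.
This gives a 6×12 integer matrix of rank 5; reducing to Smith normal form yields diagonal entries (1,1,1,1,1).

The boundary map ∂_2: C_2 → C_1 acts by ∂[p,q,r] = [q,r] − [p,r] + [p,q]. For instance
  ∂bdf = df − bf + bd,
  ∂bde = de − be + bd.
The resulting 12×8 matrix has rank 7, and its Smith normal form has invariant factors (1,1,1,1,1,1,1).

Now H_k = ker ∂_k / im ∂_{k+1}, so:

  H_0: rank C_0 − rank ∂_1 = 6 − 5 = 1, and the invariant factors of ∂_1 are all 1, so H_0 = Z.
  H_1: rank ker ∂_1 − rank ∂_2 = (12 − 5) − 7 = 0, and the invariant factors of ∂_2 are all 1, so H_1 = 0.
  H_2: rank ker ∂_2 − rank ∂_3 = (8 − 7) − 0 = 1, and there is no ∂_3, so H_2 = Z.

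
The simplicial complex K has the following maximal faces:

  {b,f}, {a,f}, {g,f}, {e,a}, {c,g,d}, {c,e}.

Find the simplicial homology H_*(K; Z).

H_0 ≅ Z,  H_1 ≅ Z,  H_2 = 0.

We work with the vertex ordering a < b < c < d < e < f < g. The simplices of K, each written with vertices in increasing order, are:

  0-simplices (7): a, b, c, d, e, f, g
  1-simplices (8): ae, af, bf, cd, ce, cg, dg, fg
  2-simplices (1): cdg

so the chain groups are C_0 ≅ Z^7, C_1 ≅ Z^8, C_2 ≅ Z^1.

The boundary map ∂_1: C_1 → C_0 is given by ∂[p,q] = [q] − [p]. For instance
  ∂ce = e − c.
This gives a 7×8 integer matrix of rank 6; reducing to Smith normal form yields diagonal entries (1,1,1,1,1,1).

Boundary ∂_2: C_2 → C_1 acts by ∂[p,q,r] = [q,r] − [p,r] + [p,q]. For instance
  ∂cdg = dg − cg + cd.
The 8×1 boundary matrix has rank 1 and Smith normal form diag(1).

Now H_k = ker ∂_k / im ∂_{k+1}, so:

  H_0: rank C_0 − rank ∂_1 = 7 − 6 = 1, and the invariant factors of ∂_1 are all 1, so H_0 ≅ Z.
  H_1: rank ker ∂_1 − rank ∂_2 = (8 − 6) − 1 = 1, and the invariant factors of ∂_2 are all 1, so H_1 ≅ Z.
  H_2: rank ker ∂_2 − rank ∂_3 = (1 − 1) − 0 = 0, and there is no ∂_3, so H_2 ≅ 0.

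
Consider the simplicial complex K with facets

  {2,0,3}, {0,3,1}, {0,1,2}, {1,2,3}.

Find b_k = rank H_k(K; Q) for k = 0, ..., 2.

b_0 = 1, b_1 = 0, b_2 = 1.

Take the total order 0 < 1 < 2 < 3 on the vertex set. Then K (dimension 2) consists of the simplices:

  0-simplices (4): [0], [1], [2], [3]
  1-simplices (6): [0,1], [0,2], [0,3], [1,2], [1,3], [2,3]
  2-simplices (4): [0,1,2], [0,1,3], [0,2,3], [1,2,3]

so the chain groups are C_0 ≅ Z^4, C_1 ≅ Z^6, C_2 ≅ Z^4.

∂_1: C_1 → C_0 is given by ∂[p,q] = [q] − [p]. For instance
  ∂[1,3] = [3] − [1].
As a 4×6 matrix over Z this has rank 3, with invariant factors (1,1,1).

Boundary ∂_2: C_2 → C_1 maps a triangle to the signed sum of its edges. For instance
  ∂[0,2,3] = [2,3] − [0,3] + [0,2],
  ∂[1,2,3] = [2,3] − [1,3] + [1,2].
The resulting 6×4 matrix has rank 3, and its Smith normal form has invariant factors (1,1,1).

Reading off H_k = ker ∂_k / im ∂_{k+1}:

  H_0: rank C_0 − rank ∂_1 = 4 − 3 = 1, and the invariant factors of ∂_1 are all 1, so H_0 = Z.
  H_1: rank ker ∂_1 − rank ∂_2 = (6 − 3) − 3 = 0, and the invariant factors of ∂_2 are all 1, so H_1 = 0.
  H_2: rank ker ∂_2 − rank ∂_3 = (4 − 3) − 0 = 1, and there is no ∂_3, so H_2 = Z.

Hence the Betti numbers are b_0 = 1, b_1 = 0, b_2 = 1.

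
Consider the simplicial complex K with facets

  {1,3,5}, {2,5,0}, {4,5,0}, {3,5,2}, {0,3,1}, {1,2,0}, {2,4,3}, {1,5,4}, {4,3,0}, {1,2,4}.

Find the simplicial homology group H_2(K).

H_2 ≅ 0.

Order the vertices as 0 < 1 < 2 < 3 < 4 < 5. Listing each simplex with vertices in this order, K has dimension 2 with simplices:

  0-simplices (6): [0], [1], [2], [3], [4], [5]
  1-simplices (15): [0,1], [0,2], [0,3], [0,4], [0,5], [1,2], [1,3], [1,4], [1,5], [2,3], [2,4], [2,5], [3,4], [3,5], [4,5]
  2-simplices (10): [0,1,2], [0,1,3], [0,2,5], [0,3,4], [0,4,5], [1,2,4], [1,3,5], [1,4,5], [2,3,4], [2,3,5]

giving chain groups C_0 ≅ Z^6, C_1 ≅ Z^15, C_2 ≅ Z^10.

∂_1: C_1 → C_0 sends each edge [p,q] (with p < q) to q − p. For instance
  ∂[2,5] = [5] − [2].
The resulting 6×15 matrix has rank 5, and its Smith normal form has invariant factors (1,1,1,1,1).

Boundary ∂_2: C_2 → C_1 sends each 2-simplex [p,q,r] to [q,r] − [p,r] + [p,q]. For instance
  ∂[1,3,5] = [3,5] − [1,5] + [1,3],
  ∂[1,4,5] = [4,5] − [1,5] + [1,4].
The 15×10 boundary matrix has rank 10 and Smith normal form diag(1,1,1,1,1,1,1,1,1,2).

Reading off H_k = ker ∂_k / im ∂_{k+1}:

  H_2: rank ker ∂_2 − rank ∂_3 = (10 − 10) − 0 = 0, and there is no ∂_3, so H_2 ≅ 0.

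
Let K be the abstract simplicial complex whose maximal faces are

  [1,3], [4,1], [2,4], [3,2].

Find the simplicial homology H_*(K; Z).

H_0 ≅ Z,  H_1 ≅ Z.

K has 4 vertices, 4 edges.
rank ∂_0 = 0, rank ∂_1 = 3 ⇒ b_0 = 4 − 0 − 3 = 1; all invariant factors of ∂_1 are 1 so no torsion. So H_0 ≅ Z.
rank ∂_1 = 3, rank ∂_2 = 0 ⇒ b_1 = 4 − 3 − 0 = 1. So H_1 ≅ Z.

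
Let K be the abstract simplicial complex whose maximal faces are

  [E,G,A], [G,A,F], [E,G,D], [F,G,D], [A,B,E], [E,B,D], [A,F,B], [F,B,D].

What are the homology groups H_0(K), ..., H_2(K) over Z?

H_0 = Z,  H_1 = 0,  H_2 = Z.

Fix the vertex order A < B < D < E < F < G and write every simplex with vertices in increasing order. Then dim K = 2 and the simplices of K are:

  0-simplices (6): A, B, D, E, F, G
  1-simplices (12): AB, AE, AF, AG, BD, BE, BF, DE, DF, DG, EG, FG
  2-simplices (8): ABE, ABF, AEG, AFG, BDE, BDF, DEG, DFG

so the chain groups are C_0 ≅ Z^6, C_1 ≅ Z^12, C_2 ≅ Z^8.

The boundary map ∂_1: C_1 → C_0 maps an edge to its endpoints' difference, ∂[p,q] = q − p. For instance
  ∂BD = D − B.
The resulting 6×12 matrix has rank 5, and its Smith normal form has invariant factors (1,1,1,1,1).

∂_2: C_2 → C_1 maps a triangle to the signed sum of its edges. For instance
  ∂DEG = EG − DG + DE,
  ∂DFG = FG − DG + DF.
The resulting 12×8 matrix has rank 7, and its Smith normal form has invariant factors (1,1,1,1,1,1,1).

Now H_k = ker ∂_k / im ∂_{k+1}, so:

  H_0: rank C_0 − rank ∂_1 = 6 − 5 = 1, and the invariant factors of ∂_1 are all 1, so H_0 ≅ Z.
  H_1: rank ker ∂_1 − rank ∂_2 = (12 − 5) − 7 = 0, and the invariant factors of ∂_2 are all 1, so H_1 ≅ 0.
  H_2: rank ker ∂_2 − rank ∂_3 = (8 − 7) − 0 = 1, and there is no ∂_3, so H_2 ≅ Z.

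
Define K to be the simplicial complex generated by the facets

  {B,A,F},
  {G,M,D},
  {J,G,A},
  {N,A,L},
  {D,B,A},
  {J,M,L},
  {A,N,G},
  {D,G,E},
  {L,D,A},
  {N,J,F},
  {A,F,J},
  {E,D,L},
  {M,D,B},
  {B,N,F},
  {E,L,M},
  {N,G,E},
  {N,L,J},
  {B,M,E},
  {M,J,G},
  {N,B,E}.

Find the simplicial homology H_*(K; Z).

Take the total order A < B < D < E < F < G < J < L < M < N on the vertex set. Then K (dimension 2) consists of the simplices:

  0-simplices (10): A, B, D, E, F, G, J, L, M, N
  1-simplices (30): AB, AD, AF, AG, AJ, AL, AN, BD, BE, BF, BM, BN, DE, DG, DL, DM, EG, EL, EM, EN, FJ, FN, GJ, GM, GN, JL, JM, JN, LM, LN
  2-simplices (20): ABD, ABF, ADL, AFJ, AGJ, AGN, ALN, BDM, BEM, BEN, BFN, DEG, DEL, DGM, EGN, ELM, FJN, GJM, JLM, JLN

giving chain groups C_0 ≅ Z^10, C_1 ≅ Z^30, C_2 ≅ Z^20.

Boundary ∂_1: C_1 → C_0 maps an edge to its endpoints' difference, ∂[p,q] = q − p. For instance
  ∂LM = M − L.
The resulting 10×30 matrix has rank 9, and its Smith normal form has invariant factors (1,1,1,1,1,1,1,1,1).

The boundary map ∂_2: C_2 → C_1 acts by ∂[p,q,r] = [q,r] − [p,r] + [p,q]. For instance
  ∂BEN = EN − BN + BE,
  ∂BDM = DM − BM + BD.
As a 30×20 matrix over Z this has rank 20, with invariant factors (1,1,1,1,1,1,1,1,1,1,1,1,1,1,1,1,1,1,1,2).

From H_k ≅ ker(∂_k) / im(∂_{k+1}) we obtain:

  H_0: rank C_0 − rank ∂_1 = 10 − 9 = 1, and the invariant factors of ∂_1 are all 1, so H_0 = Z.
  H_1: rank ker ∂_1 − rank ∂_2 = (30 − 9) − 20 = 1, and ∂_2 has invariant factor 2 > 1, so H_1 = Z ⊕ Z/2.
  H_2: rank ker ∂_2 − rank ∂_3 = (20 − 20) − 0 = 0, and there is no ∂_3, so H_2 = 0.

As a check, the Euler characteristic is 10 − 30 + 20 = 0, which agrees with 1 − 1 + 0 = 0.
(K is a triangulation of the Klein bottle.)

H_0 = Z,  H_1 = Z ⊕ Z/2,  H_2 = 0.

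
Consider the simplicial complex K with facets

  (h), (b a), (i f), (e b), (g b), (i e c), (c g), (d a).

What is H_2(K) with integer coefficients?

We work with the vertex ordering a < b < c < d < e < f < g < h < i. The simplices of K, each written with vertices in increasing order, are:

  0-simplices (9): a, b, c, d, e, f, g, h, i
  1-simplices (9): ab, ad, be, bg, ce, cg, ci, ei, fi
  2-simplices (1): cei

giving chain groups C_0 ≅ Z^9, C_1 ≅ Z^9, C_2 ≅ Z^1.

Boundary ∂_1: C_1 → C_0 is given by ∂[p,q] = [q] − [p].
This gives a 9×9 integer matrix of rank 7; reducing to Smith normal form yields diagonal entries (1,1,1,1,1,1,1).

The boundary map ∂_2: C_2 → C_1 sends each 2-simplex [p,q,r] to [q,r] − [p,r] + [p,q]. For instance
  ∂cei = ei − ci + ce.
The 9×1 boundary matrix has rank 1 and Smith normal form diag(1).

From H_k ≅ ker(∂_k) / im(∂_{k+1}) we obtain:

  H_2: rank ker ∂_2 − rank ∂_3 = (1 − 1) − 0 = 0, and there is no ∂_3, so H_2 = 0.

H_2 = 0.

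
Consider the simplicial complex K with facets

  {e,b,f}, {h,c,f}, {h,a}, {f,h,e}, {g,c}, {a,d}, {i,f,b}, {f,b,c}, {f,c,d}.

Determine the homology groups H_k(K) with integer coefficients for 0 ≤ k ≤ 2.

Order the vertices as a < b < c < d < e < f < g < h < i. Listing each simplex with vertices in this order, K has dimension 2 with simplices:

  0-simplices (9): a, b, c, d, e, f, g, h, i
  1-simplices (15): ad, ah, bc, be, bf, bi, cd, cf, cg, ch, df, ef, eh, fh, fi
  2-simplices (6): bcf, bef, bfi, cdf, cfh, efh

so the chain groups are C_0 ≅ Z^9, C_1 ≅ Z^15, C_2 ≅ Z^6.

The boundary map ∂_1: C_1 → C_0 maps an edge to its endpoints' difference, ∂[p,q] = q − p.
The resulting 9×15 matrix has rank 8, and its Smith normal form has invariant factors (1,1,1,1,1,1,1,1).

The boundary map ∂_2: C_2 → C_1 sends each 2-simplex [p,q,r] to [q,r] − [p,r] + [p,q]. For instance
  ∂efh = fh − eh + ef,
  ∂bef = ef − bf + be.
This gives a 15×6 integer matrix of rank 6; reducing to Smith normal form yields diagonal entries (1,1,1,1,1,1).

Now H_k = ker ∂_k / im ∂_{k+1}, so:

  H_0: rank C_0 − rank ∂_1 = 9 − 8 = 1, and the invariant factors of ∂_1 are all 1, so H_0 ≅ Z.
  H_1: rank ker ∂_1 − rank ∂_2 = (15 − 8) − 6 = 1, and the invariant factors of ∂_2 are all 1, so H_1 ≅ Z.
  H_2: rank ker ∂_2 − rank ∂_3 = (6 − 6) − 0 = 0, and there is no ∂_3, so H_2 ≅ 0.

H_0 ≅ Z,  H_1 ≅ Z,  H_2 = 0.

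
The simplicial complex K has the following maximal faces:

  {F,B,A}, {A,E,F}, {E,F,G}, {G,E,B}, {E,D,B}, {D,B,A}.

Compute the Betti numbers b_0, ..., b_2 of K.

K has 6 vertices, 12 edges, 6 triangles.
rank ∂_0 = 0, rank ∂_1 = 5 ⇒ b_0 = 6 − 0 − 5 = 1; all invariant factors of ∂_1 are 1 so no torsion. So H_0 = Z.
rank ∂_1 = 5, rank ∂_2 = 6 ⇒ b_1 = 12 − 5 − 6 = 1; all invariant factors of ∂_2 are 1 so no torsion. So H_1 = Z.
rank ∂_2 = 6, rank ∂_3 = 0 ⇒ b_2 = 6 − 6 − 0 = 0. So H_2 = 0.

b_0 = 1, b_1 = 1, b_2 = 0.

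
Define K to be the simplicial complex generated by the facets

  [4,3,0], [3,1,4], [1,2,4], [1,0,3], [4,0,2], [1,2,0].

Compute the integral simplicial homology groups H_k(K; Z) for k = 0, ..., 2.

We work with the vertex ordering 0 < 1 < 2 < 3 < 4. The simplices of K, each written with vertices in increasing order, are:

  0-simplices (5): [0], [1], [2], [3], [4]
  1-simplices (9): [0,1], [0,2], [0,3], [0,4], [1,2], [1,3], [1,4], [2,4], [3,4]
  2-simplices (6): [0,1,2], [0,1,3], [0,2,4], [0,3,4], [1,2,4], [1,3,4]

Hence C_0 ≅ Z^5, C_1 ≅ Z^9, C_2 ≅ Z^6.

∂_1: C_1 → C_0 is given by ∂[p,q] = [q] − [p]. For instance
  ∂[0,4] = [4] − [0].
As a 5×9 matrix over Z this has rank 4, with invariant factors (1,1,1,1).

The boundary map ∂_2: C_2 → C_1 acts by ∂[p,q,r] = [q,r] − [p,r] + [p,q]. For instance
  ∂[0,3,4] = [3,4] − [0,4] + [0,3],
  ∂[1,3,4] = [3,4] − [1,4] + [1,3].
This gives a 9×6 integer matrix of rank 5; reducing to Smith normal form yields diagonal entries (1,1,1,1,1).

Now H_k = ker ∂_k / im ∂_{k+1}, so:

  H_0: rank C_0 − rank ∂_1 = 5 − 4 = 1, and the invariant factors of ∂_1 are all 1, so H_0 ≅ Z.
  H_1: rank ker ∂_1 − rank ∂_2 = (9 − 4) − 5 = 0, and the invariant factors of ∂_2 are all 1, so H_1 ≅ 0.
  H_2: rank ker ∂_2 − rank ∂_3 = (6 − 5) − 0 = 1, and there is no ∂_3, so H_2 ≅ Z.

(K is a triangulation of the 2-sphere S^2.)

H_0 ≅ Z,  H_1 = 0,  H_2 ≅ Z.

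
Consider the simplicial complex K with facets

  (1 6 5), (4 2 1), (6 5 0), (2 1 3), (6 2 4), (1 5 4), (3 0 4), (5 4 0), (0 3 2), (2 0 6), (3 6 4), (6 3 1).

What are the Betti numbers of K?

We work with the vertex ordering 0 < 1 < 2 < 3 < 4 < 5 < 6. The simplices of K, each written with vertices in increasing order, are:

  0-simplices (7): [0], [1], [2], [3], [4], [5], [6]
  1-simplices (18): [0,2], [0,3], [0,4], [0,5], [0,6], [1,2], [1,3], [1,4], [1,5], [1,6], [2,3], [2,4], [2,6], [3,4], [3,6], [4,5], [4,6], [5,6]
  2-simplices (12): [0,2,3], [0,2,6], [0,3,4], [0,4,5], [0,5,6], [1,2,3], [1,2,4], [1,3,6], [1,4,5], [1,5,6], [2,4,6], [3,4,6]

Hence C_0 ≅ Z^7, C_1 ≅ Z^18, C_2 ≅ Z^12.

Boundary ∂_1: C_1 → C_0 sends each edge [p,q] (with p < q) to q − p.
The resulting 7×18 matrix has rank 6, and its Smith normal form has invariant factors (1,1,1,1,1,1).

∂_2: C_2 → C_1 maps a triangle to the signed sum of its edges. For instance
  ∂[0,2,3] = [2,3] − [0,3] + [0,2],
  ∂[1,2,4] = [2,4] − [1,4] + [1,2].
As a 18×12 matrix over Z this has rank 12, with invariant factors (1,1,1,1,1,1,1,1,1,1,1,2).

From H_k ≅ ker(∂_k) / im(∂_{k+1}) we obtain:

  H_0: rank C_0 − rank ∂_1 = 7 − 6 = 1, and the invariant factors of ∂_1 are all 1, so H_0 = Z.
  H_1: rank ker ∂_1 − rank ∂_2 = (18 − 6) − 12 = 0, and ∂_2 has invariant factor 2 > 1, so H_1 = Z/2.
  H_2: rank ker ∂_2 − rank ∂_3 = (12 − 12) − 0 = 0, and there is no ∂_3, so H_2 = 0.

(K is a triangulation of the real projective plane RP^2.)

Hence the Betti numbers are b_0 = 1, b_1 = 0, b_2 = 0.

b_0 = 1, b_1 = 0, b_2 = 0.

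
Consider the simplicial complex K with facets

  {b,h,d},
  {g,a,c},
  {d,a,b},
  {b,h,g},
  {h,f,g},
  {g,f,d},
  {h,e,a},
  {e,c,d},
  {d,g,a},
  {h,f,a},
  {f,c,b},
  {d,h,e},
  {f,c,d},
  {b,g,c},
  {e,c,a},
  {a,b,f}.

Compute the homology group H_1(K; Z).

H_1 = Z^2.

Fix the vertex order a < b < c < d < e < f < g < h and write every simplex with vertices in increasing order. Then dim K = 2 and the simplices of K are:

  0-simplices (8): a, b, c, d, e, f, g, h
  1-simplices (24): ab, ac, ad, ae, af, ag, ah, bc, bd, bf, bg, bh, cd, ce, cf, cg, de, df, dg, dh, eh, fg, fh, gh
  2-simplices (16): abd, abf, ace, acg, adg, aeh, afh, bcf, bcg, bdh, bgh, cde, cdf, deh, dfg, fgh

Hence C_0 ≅ Z^8, C_1 ≅ Z^24, C_2 ≅ Z^16.

Boundary ∂_1: C_1 → C_0 sends each edge [p,q] (with p < q) to q − p.
The resulting 8×24 matrix has rank 7, and its Smith normal form has invariant factors (1,1,1,1,1,1,1).

∂_2: C_2 → C_1 sends each 2-simplex [p,q,r] to [q,r] − [p,r] + [p,q]. For instance
  ∂fgh = gh − fh + fg,
  ∂abd = bd − ad + ab.
As a 24×16 matrix over Z this has rank 15, with invariant factors (1,1,1,1,1,1,1,1,1,1,1,1,1,1,1).

Reading off H_k = ker ∂_k / im ∂_{k+1}:

  H_1: rank ker ∂_1 − rank ∂_2 = (24 − 7) − 15 = 2, and the invariant factors of ∂_2 are all 1, so H_1 = Z^2.

(K is a triangulation of the torus T^2.)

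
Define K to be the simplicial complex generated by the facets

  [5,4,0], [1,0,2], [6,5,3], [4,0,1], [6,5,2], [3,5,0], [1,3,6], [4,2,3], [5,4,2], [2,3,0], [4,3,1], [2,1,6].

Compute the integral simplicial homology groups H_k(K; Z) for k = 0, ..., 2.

Take the total order 0 < 1 < 2 < 3 < 4 < 5 < 6 on the vertex set. Then K (dimension 2) consists of the simplices:

  0-simplices (7): [0], [1], [2], [3], [4], [5], [6]
  1-simplices (18): [0,1], [0,2], [0,3], [0,4], [0,5], [1,2], [1,3], [1,4], [1,6], [2,3], [2,4], [2,5], [2,6], [3,4], [3,5], [3,6], [4,5], [5,6]
  2-simplices (12): [0,1,2], [0,1,4], [0,2,3], [0,3,5], [0,4,5], [1,2,6], [1,3,4], [1,3,6], [2,3,4], [2,4,5], [2,5,6], [3,5,6]

Hence C_0 ≅ Z^7, C_1 ≅ Z^18, C_2 ≅ Z^12.

Boundary ∂_1: C_1 → C_0 sends each edge [p,q] (with p < q) to q − p. For instance
  ∂[2,4] = [4] − [2].
The resulting 7×18 matrix has rank 6, and its Smith normal form has invariant factors (1,1,1,1,1,1).

The boundary map ∂_2: C_2 → C_1 maps a triangle to the signed sum of its edges. For instance
  ∂[2,5,6] = [5,6] − [2,6] + [2,5],
  ∂[1,2,6] = [2,6] − [1,6] + [1,2].
As a 18×12 matrix over Z this has rank 12, with invariant factors (1,1,1,1,1,1,1,1,1,1,1,2).

From H_k ≅ ker(∂_k) / im(∂_{k+1}) we obtain:

  H_0: rank C_0 − rank ∂_1 = 7 − 6 = 1, and the invariant factors of ∂_1 are all 1, so H_0 = Z.
  H_1: rank ker ∂_1 − rank ∂_2 = (18 − 6) − 12 = 0, and ∂_2 has invariant factor 2 > 1, so H_1 = Z_2.
  H_2: rank ker ∂_2 − rank ∂_3 = (12 − 12) − 0 = 0, and there is no ∂_3, so H_2 = 0.

H_0 ≅ Z,  H_1 ≅ Z_2,  H_2 = 0.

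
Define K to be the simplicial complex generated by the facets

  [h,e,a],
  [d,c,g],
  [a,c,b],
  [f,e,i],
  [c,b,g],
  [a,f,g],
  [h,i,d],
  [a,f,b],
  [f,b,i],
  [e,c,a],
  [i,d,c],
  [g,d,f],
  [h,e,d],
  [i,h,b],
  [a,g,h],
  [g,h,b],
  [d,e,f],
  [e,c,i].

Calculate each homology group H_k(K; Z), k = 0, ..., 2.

H_0 ≅ Z,  H_1 ≅ Z ⊕ Z_2,  H_2 = 0.

K has 9 vertices, 27 edges, 18 triangles.
rank ∂_0 = 0, rank ∂_1 = 8 ⇒ b_0 = 9 − 0 − 8 = 1; all invariant factors of ∂_1 are 1 so no torsion. So H_0 = Z.
rank ∂_1 = 8, rank ∂_2 = 18 ⇒ b_1 = 27 − 8 − 18 = 1; ∂_2 has invariant factor(s) [2] giving torsion. So H_1 = Z ⊕ Z_2.
rank ∂_2 = 18, rank ∂_3 = 0 ⇒ b_2 = 18 − 18 − 0 = 0. So H_2 = 0.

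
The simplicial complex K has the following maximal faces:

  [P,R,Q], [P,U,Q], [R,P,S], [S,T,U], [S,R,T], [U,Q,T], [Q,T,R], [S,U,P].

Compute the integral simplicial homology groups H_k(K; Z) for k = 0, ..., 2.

Fix the vertex order P < Q < R < S < T < U and write every simplex with vertices in increasing order. Then dim K = 2 and the simplices of K are:

  0-simplices (6): P, Q, R, S, T, U
  1-simplices (12): PQ, PR, PS, PU, QR, QT, QU, RS, RT, ST, SU, TU
  2-simplices (8): PQR, PQU, PRS, PSU, QRT, QTU, RST, STU

so the chain groups are C_0 ≅ Z^6, C_1 ≅ Z^12, C_2 ≅ Z^8.

Boundary ∂_1: C_1 → C_0 is given by ∂[p,q] = [q] − [p].
This gives a 6×12 integer matrix of rank 5; reducing to Smith normal form yields diagonal entries (1,1,1,1,1).

∂_2: C_2 → C_1 maps a triangle to the signed sum of its edges. For instance
  ∂QTU = TU − QU + QT,
  ∂RST = ST − RT + RS.
This gives a 12×8 integer matrix of rank 7; reducing to Smith normal form yields diagonal entries (1,1,1,1,1,1,1).

Reading off H_k = ker ∂_k / im ∂_{k+1}:

  H_0: rank C_0 − rank ∂_1 = 6 − 5 = 1, and the invariant factors of ∂_1 are all 1, so H_0 ≅ Z.
  H_1: rank ker ∂_1 − rank ∂_2 = (12 − 5) − 7 = 0, and the invariant factors of ∂_2 are all 1, so H_1 ≅ 0.
  H_2: rank ker ∂_2 − rank ∂_3 = (8 − 7) − 0 = 1, and there is no ∂_3, so H_2 ≅ Z.

H_0 ≅ Z,  H_1 = 0,  H_2 ≅ Z.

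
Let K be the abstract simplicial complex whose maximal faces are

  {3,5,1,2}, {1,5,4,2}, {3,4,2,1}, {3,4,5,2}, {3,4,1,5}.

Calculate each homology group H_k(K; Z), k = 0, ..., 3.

H_0 = Z,  H_1 = 0,  H_2 = 0,  H_3 = Z.

Fix the vertex order 1 < 2 < 3 < 4 < 5 and write every simplex with vertices in increasing order. Then dim K = 3 and the simplices of K are:

  0-simplices (5): [1], [2], [3], [4], [5]
  1-simplices (10): [1,2], [1,3], [1,4], [1,5], [2,3], [2,4], [2,5], [3,4], [3,5], [4,5]
  2-simplices (10): [1,2,3], [1,2,4], [1,2,5], [1,3,4], [1,3,5], [1,4,5], [2,3,4], [2,3,5], [2,4,5], [3,4,5]
  3-simplices (5): [1,2,3,4], [1,2,3,5], [1,2,4,5], [1,3,4,5], [2,3,4,5]

Hence C_0 ≅ Z^5, C_1 ≅ Z^10, C_2 ≅ Z^10, C_3 ≅ Z^5.

∂_1: C_1 → C_0 maps an edge to its endpoints' difference, ∂[p,q] = q − p. For instance
  ∂[1,3] = [3] − [1].
The resulting 5×10 matrix has rank 4, and its Smith normal form has invariant factors (1,1,1,1).

∂_2: C_2 → C_1 sends each 2-simplex [p,q,r] to [q,r] − [p,r] + [p,q]. For instance
  ∂[1,3,4] = [3,4] − [1,4] + [1,3],
  ∂[3,4,5] = [4,5] − [3,5] + [3,4].
As a 10×10 matrix over Z this has rank 6, with invariant factors (1,1,1,1,1,1).

Boundary ∂_3: C_3 → C_2 sends each 3-simplex σ to the alternating sum Σ_i (−1)^i (σ with its i-th vertex removed). For instance
  ∂[2,3,4,5] = [3,4,5] − [2,4,5] + [2,3,5] − [2,3,4],
  ∂[1,3,4,5] = [3,4,5] − [1,4,5] + [1,3,5] − [1,3,4].
The resulting 10×5 matrix has rank 4, and its Smith normal form has invariant factors (1,1,1,1).

Now H_k = ker ∂_k / im ∂_{k+1}, so:

  H_0: rank C_0 − rank ∂_1 = 5 − 4 = 1, and the invariant factors of ∂_1 are all 1, so H_0 = Z.
  H_1: rank ker ∂_1 − rank ∂_2 = (10 − 4) − 6 = 0, and the invariant factors of ∂_2 are all 1, so H_1 = 0.
  H_2: rank ker ∂_2 − rank ∂_3 = (10 − 6) − 4 = 0, and the invariant factors of ∂_3 are all 1, so H_2 = 0.
  H_3: rank ker ∂_3 − rank ∂_4 = (5 − 4) − 0 = 1, and there is no ∂_4, so H_3 = Z.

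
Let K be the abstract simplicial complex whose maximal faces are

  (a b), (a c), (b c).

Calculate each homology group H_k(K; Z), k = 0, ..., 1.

H_0 ≅ Z,  H_1 ≅ Z.

We work with the vertex ordering a < b < c. The simplices of K, each written with vertices in increasing order, are:

  0-simplices (3): a, b, c
  1-simplices (3): ab, ac, bc

Hence C_0 ≅ Z^3, C_1 ≅ Z^3.

∂_1: C_1 → C_0 sends each edge [p,q] (with p < q) to q − p. For instance
  ∂ab = b − a.
As a 3×3 matrix over Z this has rank 2, with invariant factors (1,1).

From H_k ≅ ker(∂_k) / im(∂_{k+1}) we obtain:

  H_0: rank C_0 − rank ∂_1 = 3 − 2 = 1, and the invariant factors of ∂_1 are all 1, so H_0 ≅ Z.
  H_1: rank ker ∂_1 − rank ∂_2 = (3 − 2) − 0 = 1, and there is no ∂_2, so H_1 ≅ Z.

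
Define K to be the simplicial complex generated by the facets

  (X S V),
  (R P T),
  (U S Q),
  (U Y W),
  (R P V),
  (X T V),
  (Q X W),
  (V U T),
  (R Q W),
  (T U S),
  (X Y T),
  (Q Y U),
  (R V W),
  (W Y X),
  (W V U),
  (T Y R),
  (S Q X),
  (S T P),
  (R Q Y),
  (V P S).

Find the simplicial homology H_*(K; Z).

H_0 ≅ Z,  H_1 ≅ Z ⊕ Z/2,  H_2 = 0.

We work with the vertex ordering P < Q < R < S < T < U < V < W < X < Y. The simplices of K, each written with vertices in increasing order, are:

  0-simplices (10): P, Q, R, S, T, U, V, W, X, Y
  1-simplices (30): PR, PS, PT, PV, QR, QS, QU, QW, QX, QY, RT, RV, RW, RY, ST, SU, SV, SX, TU, TV, TX, TY, UV, UW, UY, VW, VX, WX, WY, XY
  2-simplices (20): PRT, PRV, PST, PSV, QRW, QRY, QSU, QSX, QUY, QWX, RTY, RVW, STU, SVX, TUV, TVX, TXY, UVW, UWY, WXY

so the chain groups are C_0 ≅ Z^10, C_1 ≅ Z^30, C_2 ≅ Z^20.

The boundary map ∂_1: C_1 → C_0 sends each edge [p,q] (with p < q) to q − p. For instance
  ∂SV = V − S.
The resulting 10×30 matrix has rank 9, and its Smith normal form has invariant factors (1,1,1,1,1,1,1,1,1).

Boundary ∂_2: C_2 → C_1 acts by ∂[p,q,r] = [q,r] − [p,r] + [p,q]. For instance
  ∂QRW = RW − QW + QR,
  ∂WXY = XY − WY + WX.
As a 30×20 matrix over Z this has rank 20, with invariant factors (1,1,1,1,1,1,1,1,1,1,1,1,1,1,1,1,1,1,1,2).

Computing H_k = (kernel of ∂_k) / (image of ∂_{k+1}):

  H_0: rank C_0 − rank ∂_1 = 10 − 9 = 1, and the invariant factors of ∂_1 are all 1, so H_0 ≅ Z.
  H_1: rank ker ∂_1 − rank ∂_2 = (30 − 9) − 20 = 1, and ∂_2 has invariant factor 2 > 1, so H_1 ≅ Z ⊕ Z/2.
  H_2: rank ker ∂_2 − rank ∂_3 = (20 − 20) − 0 = 0, and there is no ∂_3, so H_2 ≅ 0.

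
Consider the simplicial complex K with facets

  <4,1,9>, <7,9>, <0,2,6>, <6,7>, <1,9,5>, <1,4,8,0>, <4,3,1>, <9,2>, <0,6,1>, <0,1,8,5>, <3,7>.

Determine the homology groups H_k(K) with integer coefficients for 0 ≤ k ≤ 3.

H_0 ≅ Z,  H_1 ≅ Z^3,  H_2 = 0,  H_3 = 0.

Fix the vertex order 0 < 1 < 2 < 3 < 4 < 5 < 6 < 7 < 8 < 9 and write every simplex with vertices in increasing order. Then dim K = 3 and the simplices of K are:

  0-simplices (10): [0], [1], [2], [3], [4], [5], [6], [7], [8], [9]
  1-simplices (22): [0,1], [0,2], [0,4], [0,5], [0,6], [0,8], [1,3], [1,4], [1,5], [1,6], [1,8], [1,9], [2,6], [2,9], [3,4], [3,7], [4,8], [4,9], [5,8], [5,9], [6,7], [7,9]
  2-simplices (12): [0,1,4], [0,1,5], [0,1,6], [0,1,8], [0,2,6], [0,4,8], [0,5,8], [1,3,4], [1,4,8], [1,4,9], [1,5,8], [1,5,9]
  3-simplices (2): [0,1,4,8], [0,1,5,8]

Hence C_0 ≅ Z^10, C_1 ≅ Z^22, C_2 ≅ Z^12, C_3 ≅ Z^2.

Boundary ∂_1: C_1 → C_0 maps an edge to its endpoints' difference, ∂[p,q] = q − p. For instance
  ∂[0,8] = [8] − [0].
The resulting 10×22 matrix has rank 9, and its Smith normal form has invariant factors (1,1,1,1,1,1,1,1,1).

∂_2: C_2 → C_1 maps a triangle to the signed sum of its edges. For instance
  ∂[0,4,8] = [4,8] − [0,8] + [0,4],
  ∂[1,5,9] = [5,9] − [1,9] + [1,5].
This gives a 22×12 integer matrix of rank 10; reducing to Smith normal form yields diagonal entries (1,1,1,1,1,1,1,1,1,1).

∂_3: C_3 → C_2 sends each 3-simplex σ to the alternating sum Σ_i (−1)^i (σ with its i-th vertex removed). For instance
  ∂[0,1,4,8] = [1,4,8] − [0,4,8] + [0,1,8] − [0,1,4],
  ∂[0,1,5,8] = [1,5,8] − [0,5,8] + [0,1,8] − [0,1,5].
The 12×2 boundary matrix has rank 2 and Smith normal form diag(1,1).

Reading off H_k = ker ∂_k / im ∂_{k+1}:

  H_0: rank C_0 − rank ∂_1 = 10 − 9 = 1, and the invariant factors of ∂_1 are all 1, so H_0 = Z.
  H_1: rank ker ∂_1 − rank ∂_2 = (22 − 9) − 10 = 3, and the invariant factors of ∂_2 are all 1, so H_1 = Z^3.
  H_2: rank ker ∂_2 − rank ∂_3 = (12 − 10) − 2 = 0, and the invariant factors of ∂_3 are all 1, so H_2 = 0.
  H_3: rank ker ∂_3 − rank ∂_4 = (2 − 2) − 0 = 0, and there is no ∂_4, so H_3 = 0.

As a check, the Euler characteristic is 10 − 22 + 12 − 2 = -2, which agrees with 1 − 3 + 0 − 0 = -2.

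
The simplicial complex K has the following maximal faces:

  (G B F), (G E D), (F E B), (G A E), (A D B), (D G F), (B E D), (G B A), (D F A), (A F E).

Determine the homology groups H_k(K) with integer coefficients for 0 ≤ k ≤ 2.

Order the vertices as A < B < D < E < F < G. Listing each simplex with vertices in this order, K has dimension 2 with simplices:

  0-simplices (6): A, B, D, E, F, G
  1-simplices (15): AB, AD, AE, AF, AG, BD, BE, BF, BG, DE, DF, DG, EF, EG, FG
  2-simplices (10): ABD, ABG, ADF, AEF, AEG, BDE, BEF, BFG, DEG, DFG

Hence C_0 ≅ Z^6, C_1 ≅ Z^15, C_2 ≅ Z^10.

Boundary ∂_1: C_1 → C_0 maps an edge to its endpoints' difference, ∂[p,q] = q − p. For instance
  ∂EG = G − E.
The resulting 6×15 matrix has rank 5, and its Smith normal form has invariant factors (1,1,1,1,1).

Boundary ∂_2: C_2 → C_1 maps a triangle to the signed sum of its edges. For instance
  ∂AEG = EG − AG + AE,
  ∂DEG = EG − DG + DE.
As a 15×10 matrix over Z this has rank 10, with invariant factors (1,1,1,1,1,1,1,1,1,2).

Computing H_k = (kernel of ∂_k) / (image of ∂_{k+1}):

  H_0: rank C_0 − rank ∂_1 = 6 − 5 = 1, and the invariant factors of ∂_1 are all 1, so H_0 ≅ Z.
  H_1: rank ker ∂_1 − rank ∂_2 = (15 − 5) − 10 = 0, and ∂_2 has invariant factor 2 > 1, so H_1 ≅ Z/2Z.
  H_2: rank ker ∂_2 − rank ∂_3 = (10 − 10) − 0 = 0, and there is no ∂_3, so H_2 ≅ 0.

H_0 ≅ Z,  H_1 ≅ Z/2Z,  H_2 = 0.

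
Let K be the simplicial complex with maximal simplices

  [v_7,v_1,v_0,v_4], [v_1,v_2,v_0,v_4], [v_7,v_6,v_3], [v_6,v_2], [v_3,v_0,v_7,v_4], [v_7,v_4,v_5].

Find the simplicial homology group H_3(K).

We work with the vertex ordering v_0 < v_1 < v_2 < v_3 < v_4 < v_5 < v_6 < v_7. The simplices of K, each written with vertices in increasing order, are:

  0-simplices (8): [v_0], [v_1], [v_2], [v_3], [v_4], [v_5], [v_6], [v_7]
  1-simplices (17): (17 of them)
  2-simplices (12): (12 of them)
  3-simplices (3): [v_0,v_1,v_2,v_4], [v_0,v_1,v_4,v_7], [v_0,v_3,v_4,v_7]

Hence C_0 ≅ Z^8, C_1 ≅ Z^17, C_2 ≅ Z^12, C_3 ≅ Z^3.

Boundary ∂_1: C_1 → C_0 maps an edge to its endpoints' difference, ∂[p,q] = q − p. For instance
  ∂[v_6,v_7] = [v_7] − [v_6].
The resulting 8×17 matrix has rank 7, and its Smith normal form has invariant factors (1,1,1,1,1,1,1).

Boundary ∂_2: C_2 → C_1 maps a triangle to the signed sum of its edges. For instance
  ∂[v_0,v_4,v_7] = [v_4,v_7] − [v_0,v_7] + [v_0,v_4],
  ∂[v_3,v_6,v_7] = [v_6,v_7] − [v_3,v_7] + [v_3,v_6].
As a 17×12 matrix over Z this has rank 9, with invariant factors (1,1,1,1,1,1,1,1,1).

The boundary map ∂_3: C_3 → C_2 sends each 3-simplex σ to the alternating sum Σ_i (−1)^i (σ with its i-th vertex removed). For instance
  ∂[v_0,v_1,v_2,v_4] = [v_1,v_2,v_4] − [v_0,v_2,v_4] + [v_0,v_1,v_4] − [v_0,v_1,v_2],
  ∂[v_0,v_1,v_4,v_7] = [v_1,v_4,v_7] − [v_0,v_4,v_7] + [v_0,v_1,v_7] − [v_0,v_1,v_4].
As a 12×3 matrix over Z this has rank 3, with invariant factors (1,1,1).

Reading off H_k = ker ∂_k / im ∂_{k+1}:

  H_3: rank ker ∂_3 − rank ∂_4 = (3 − 3) − 0 = 0, and there is no ∂_4, so H_3 = 0.

H_3 ≅ 0.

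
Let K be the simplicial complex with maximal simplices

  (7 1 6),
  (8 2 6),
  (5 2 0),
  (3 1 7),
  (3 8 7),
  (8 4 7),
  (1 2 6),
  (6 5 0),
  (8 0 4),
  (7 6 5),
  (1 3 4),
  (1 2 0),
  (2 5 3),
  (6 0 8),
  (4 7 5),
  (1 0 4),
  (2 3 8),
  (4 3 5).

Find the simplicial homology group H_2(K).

H_2 ≅ 0.

Take the total order 0 < 1 < 2 < 3 < 4 < 5 < 6 < 7 < 8 on the vertex set. Then K (dimension 2) consists of the simplices:

  0-simplices (9): [0], [1], [2], [3], [4], [5], [6], [7], [8]
  1-simplices (27): (27 of them)
  2-simplices (18): [0,1,2], [0,1,4], [0,2,5], [0,4,8], [0,5,6], [0,6,8], [1,2,6], [1,3,4], [1,3,7], [1,6,7], [2,3,5], [2,3,8], [2,6,8], [3,4,5], [3,7,8], [4,5,7], [4,7,8], [5,6,7]

Hence C_0 ≅ Z^9, C_1 ≅ Z^27, C_2 ≅ Z^18.

The boundary map ∂_1: C_1 → C_0 maps an edge to its endpoints' difference, ∂[p,q] = q − p.
The resulting 9×27 matrix has rank 8, and its Smith normal form has invariant factors (1,1,1,1,1,1,1,1).

Boundary ∂_2: C_2 → C_1 sends each 2-simplex [p,q,r] to [q,r] − [p,r] + [p,q]. For instance
  ∂[0,5,6] = [5,6] − [0,6] + [0,5],
  ∂[0,2,5] = [2,5] − [0,5] + [0,2].
The resulting 27×18 matrix has rank 18, and its Smith normal form has invariant factors (1,1,1,1,1,1,1,1,1,1,1,1,1,1,1,1,1,2).

Computing H_k = (kernel of ∂_k) / (image of ∂_{k+1}):

  H_2: rank ker ∂_2 − rank ∂_3 = (18 − 18) − 0 = 0, and there is no ∂_3, so H_2 ≅ 0.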